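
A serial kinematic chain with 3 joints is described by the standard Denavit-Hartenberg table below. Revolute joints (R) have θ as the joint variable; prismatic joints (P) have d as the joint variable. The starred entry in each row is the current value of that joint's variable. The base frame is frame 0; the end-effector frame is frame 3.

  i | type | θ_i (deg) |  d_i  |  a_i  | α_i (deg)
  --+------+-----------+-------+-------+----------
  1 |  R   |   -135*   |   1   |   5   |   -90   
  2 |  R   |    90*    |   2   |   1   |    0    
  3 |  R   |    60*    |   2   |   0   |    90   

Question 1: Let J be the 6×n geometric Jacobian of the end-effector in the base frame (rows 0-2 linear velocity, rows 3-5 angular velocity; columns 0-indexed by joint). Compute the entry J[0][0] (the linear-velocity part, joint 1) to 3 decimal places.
axis z_0 = ẑ; lever o_n−o_0 = (-0.7071,-6.3640,0.0000)
cross product → J_v[:, 0] = (6.3640,-0.7071,0.0000)
J_ω[:, 0] = z_0
entry J[0][0] = 6.3640

6.364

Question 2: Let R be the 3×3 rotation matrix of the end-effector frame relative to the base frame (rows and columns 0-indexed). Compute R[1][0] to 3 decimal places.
End-effector x-axis (col 0 of R) = (0.6124,0.6124,-0.5000)
R[1][0] = 0.6124

0.612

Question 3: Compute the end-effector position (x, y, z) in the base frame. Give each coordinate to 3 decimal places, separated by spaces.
after link 1: o_1 = (-3.5355, -3.5355, 1.0000)
after link 2: o_2 = (-2.1213, -4.9497, 0.0000)
after link 3: o_3 = (-0.7071, -6.3640, 0.0000)

-0.707 -6.364 0.000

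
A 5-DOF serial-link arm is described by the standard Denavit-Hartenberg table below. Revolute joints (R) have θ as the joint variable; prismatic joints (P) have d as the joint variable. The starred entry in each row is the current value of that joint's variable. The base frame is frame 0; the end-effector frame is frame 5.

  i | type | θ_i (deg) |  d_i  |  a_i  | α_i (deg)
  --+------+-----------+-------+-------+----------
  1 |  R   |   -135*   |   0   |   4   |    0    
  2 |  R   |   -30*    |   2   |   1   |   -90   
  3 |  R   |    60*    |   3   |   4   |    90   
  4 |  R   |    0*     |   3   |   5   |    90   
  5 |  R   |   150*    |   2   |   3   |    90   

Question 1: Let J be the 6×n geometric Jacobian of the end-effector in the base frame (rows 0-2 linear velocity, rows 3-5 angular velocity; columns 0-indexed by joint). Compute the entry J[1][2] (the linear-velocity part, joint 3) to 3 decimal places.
axis z_2 = (0.2588,-0.9659,0.0000); lever o_n−o_2 = (-6.5974,-2.8030,-3.2942)
cross product → J_v[:, 2] = (3.1820,0.8526,-7.0981)
J_ω[:, 2] = z_2
entry J[1][2] = 0.8526

0.853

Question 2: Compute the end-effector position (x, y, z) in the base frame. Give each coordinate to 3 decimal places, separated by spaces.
-10.392 -5.890 -1.294

after link 1: o_1 = (-2.8284, -2.8284, 0.0000)
after link 2: o_2 = (-3.7944, -3.0872, 2.0000)
after link 3: o_3 = (-4.9497, -6.5027, -1.4641)
after link 4: o_4 = (-9.8741, -7.8221, -4.2942)
after link 5: o_5 = (-10.3917, -5.8903, -1.2942)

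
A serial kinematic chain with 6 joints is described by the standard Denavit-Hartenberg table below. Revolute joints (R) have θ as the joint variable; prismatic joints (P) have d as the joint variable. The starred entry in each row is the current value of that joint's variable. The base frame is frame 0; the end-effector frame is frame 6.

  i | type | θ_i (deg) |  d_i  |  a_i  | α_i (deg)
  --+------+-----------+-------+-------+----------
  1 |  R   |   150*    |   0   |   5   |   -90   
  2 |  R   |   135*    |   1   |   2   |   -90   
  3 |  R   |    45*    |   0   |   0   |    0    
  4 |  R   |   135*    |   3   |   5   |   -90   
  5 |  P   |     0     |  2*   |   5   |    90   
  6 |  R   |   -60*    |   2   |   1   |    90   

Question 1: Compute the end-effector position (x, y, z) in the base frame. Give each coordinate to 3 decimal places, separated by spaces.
after link 1: o_1 = (-4.3301, 2.5000, 0.0000)
after link 2: o_2 = (-3.6054, 0.9269, -1.4142)
after link 3: o_3 = (-3.6054, 0.9269, -1.4142)
after link 4: o_4 = (-4.8301, 1.6340, 4.2426)
after link 5: o_5 = (-8.8920, 1.6697, 7.7782)
after link 6: o_6 = (-7.5404, 1.8894, 9.5459)

-7.540 1.889 9.546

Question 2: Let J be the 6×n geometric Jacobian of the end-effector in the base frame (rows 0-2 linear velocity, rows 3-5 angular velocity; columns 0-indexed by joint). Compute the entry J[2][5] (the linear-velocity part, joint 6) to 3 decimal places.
0.612

axis z_5 = (0.6124,-0.3536,0.7071); lever o_n−o_5 = (1.3516,0.2197,1.7678)
cross product → J_v[:, 5] = (-0.7803,-0.1268,0.6124)
J_ω[:, 5] = z_5
entry J[2][5] = 0.6124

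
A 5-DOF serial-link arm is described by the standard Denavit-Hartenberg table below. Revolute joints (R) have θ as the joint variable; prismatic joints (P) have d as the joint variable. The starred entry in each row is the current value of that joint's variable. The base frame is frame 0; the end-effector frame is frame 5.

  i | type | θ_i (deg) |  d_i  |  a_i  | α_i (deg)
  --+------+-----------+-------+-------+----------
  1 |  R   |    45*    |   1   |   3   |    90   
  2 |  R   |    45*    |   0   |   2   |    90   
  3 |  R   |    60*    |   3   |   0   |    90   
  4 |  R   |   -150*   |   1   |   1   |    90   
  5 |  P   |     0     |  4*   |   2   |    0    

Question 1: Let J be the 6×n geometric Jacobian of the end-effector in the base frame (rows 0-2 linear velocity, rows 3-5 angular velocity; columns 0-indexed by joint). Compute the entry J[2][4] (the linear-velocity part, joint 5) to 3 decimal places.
prismatic axis z_4 = (0.0018,0.6142,-0.7891)
J_v[:, 4] = z_4; J_ω[:, 4] = (0,0,0)
entry J[2][4] = -0.7891

-0.789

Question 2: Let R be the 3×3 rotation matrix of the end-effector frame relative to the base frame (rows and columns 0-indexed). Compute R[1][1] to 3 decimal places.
End-effector y-axis (col 1 of R) = (0.0795,0.7866,0.6124)
R[1][1] = 0.7866

0.787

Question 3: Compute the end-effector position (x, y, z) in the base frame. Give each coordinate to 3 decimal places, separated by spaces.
after link 1: o_1 = (2.1213, 2.1213, 1.0000)
after link 2: o_2 = (3.1213, 3.1213, 2.4142)
after link 3: o_3 = (4.6213, 4.6213, 0.2929)
after link 4: o_4 = (3.7039, 5.4717, 0.9526)
after link 5: o_5 = (1.7176, 8.0562, -2.1092)

1.718 8.056 -2.109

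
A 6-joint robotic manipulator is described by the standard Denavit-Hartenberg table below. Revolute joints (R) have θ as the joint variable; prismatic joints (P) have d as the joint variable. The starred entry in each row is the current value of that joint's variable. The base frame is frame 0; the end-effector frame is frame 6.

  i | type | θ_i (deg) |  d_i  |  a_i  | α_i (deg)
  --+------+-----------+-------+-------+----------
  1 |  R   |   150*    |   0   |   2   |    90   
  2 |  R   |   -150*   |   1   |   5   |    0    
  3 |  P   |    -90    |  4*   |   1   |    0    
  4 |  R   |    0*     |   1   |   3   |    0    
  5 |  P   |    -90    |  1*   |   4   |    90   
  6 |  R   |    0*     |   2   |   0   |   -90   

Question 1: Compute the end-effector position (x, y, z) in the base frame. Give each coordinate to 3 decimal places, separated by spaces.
after link 1: o_1 = (-1.7321, 1.0000, 0.0000)
after link 2: o_2 = (2.5179, -0.2990, -2.5000)
after link 3: o_3 = (4.9510, 2.9151, -1.6340)
after link 4: o_4 = (6.7500, 3.0311, 0.9641)
after link 5: o_5 = (4.2500, 5.6292, 2.9641)
after link 6: o_6 = (3.3840, 6.1292, 1.2321)

3.384 6.129 1.232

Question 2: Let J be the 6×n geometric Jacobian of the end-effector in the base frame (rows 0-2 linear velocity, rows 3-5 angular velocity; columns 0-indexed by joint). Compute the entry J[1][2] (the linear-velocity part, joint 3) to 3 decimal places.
0.866

prismatic axis z_2 = (0.5000,0.8660,0.0000)
J_v[:, 2] = z_2; J_ω[:, 2] = (0,0,0)
entry J[1][2] = 0.8660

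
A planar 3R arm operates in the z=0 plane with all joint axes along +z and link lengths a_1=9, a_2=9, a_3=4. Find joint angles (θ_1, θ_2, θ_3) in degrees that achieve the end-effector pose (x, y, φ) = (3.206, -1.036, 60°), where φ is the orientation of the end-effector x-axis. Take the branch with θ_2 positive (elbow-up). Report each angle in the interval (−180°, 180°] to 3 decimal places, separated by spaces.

-149.997 149.999 59.998

wrist centre = target − a_3·(cos φ, sin φ) = (1.2060, -4.5001)
cos θ_2 = (21.7054−9²−9²)/(2·9·9) = -0.8660; θ_2 = 149.9990° (elbow-up)
β = atan2(-4.5001,1.2060) = -74.9976°; ψ = atan2(4.5001,1.2059) = 74.9995°
θ_1 = β − ψ = -149.9971°
θ_3 = φ − θ_1 − θ_2 = 59.9981° (wrapped to (-180°,180°])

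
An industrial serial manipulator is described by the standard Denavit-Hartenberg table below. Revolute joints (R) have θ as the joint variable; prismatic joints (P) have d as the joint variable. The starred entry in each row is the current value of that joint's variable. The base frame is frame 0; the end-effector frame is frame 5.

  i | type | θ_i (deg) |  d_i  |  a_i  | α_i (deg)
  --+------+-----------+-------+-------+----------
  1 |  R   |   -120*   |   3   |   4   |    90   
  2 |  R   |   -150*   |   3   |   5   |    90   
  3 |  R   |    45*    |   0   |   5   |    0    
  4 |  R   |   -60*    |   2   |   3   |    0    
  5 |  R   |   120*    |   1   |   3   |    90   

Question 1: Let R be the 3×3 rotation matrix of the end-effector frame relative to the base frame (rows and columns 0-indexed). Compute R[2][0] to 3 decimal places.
0.129

End-effector x-axis (col 0 of R) = (-0.9486,0.2888,0.1294)
R[2][0] = 0.1294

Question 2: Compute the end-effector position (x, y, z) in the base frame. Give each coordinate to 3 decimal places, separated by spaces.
after link 1: o_1 = (-2.0000, -3.4641, 3.0000)
after link 2: o_2 = (-2.4330, 1.7859, 0.5000)
after link 3: o_3 = (-3.9639, 6.2053, -1.2678)
after link 4: o_4 = (-1.5367, 8.8564, -0.9846)
after link 5: o_5 = (-4.1325, 10.1560, 0.2696)

-4.133 10.156 0.270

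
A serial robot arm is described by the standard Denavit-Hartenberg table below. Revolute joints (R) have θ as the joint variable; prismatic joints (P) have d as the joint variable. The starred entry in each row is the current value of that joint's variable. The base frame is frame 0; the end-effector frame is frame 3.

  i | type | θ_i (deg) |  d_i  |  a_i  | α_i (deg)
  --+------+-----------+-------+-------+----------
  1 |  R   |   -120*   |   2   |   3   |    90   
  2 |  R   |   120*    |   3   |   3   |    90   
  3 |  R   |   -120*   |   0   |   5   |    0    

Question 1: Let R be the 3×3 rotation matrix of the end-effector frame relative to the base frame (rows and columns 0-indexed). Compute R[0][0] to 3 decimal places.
0.625

End-effector x-axis (col 0 of R) = (0.6250,-0.6495,-0.4330)
R[0][0] = 0.6250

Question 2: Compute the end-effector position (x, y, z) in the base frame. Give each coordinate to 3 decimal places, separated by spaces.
after link 1: o_1 = (-1.5000, -2.5981, 2.0000)
after link 2: o_2 = (-3.3481, 0.2010, 4.5981)
after link 3: o_3 = (-0.2231, -3.0466, 2.4330)

-0.223 -3.047 2.433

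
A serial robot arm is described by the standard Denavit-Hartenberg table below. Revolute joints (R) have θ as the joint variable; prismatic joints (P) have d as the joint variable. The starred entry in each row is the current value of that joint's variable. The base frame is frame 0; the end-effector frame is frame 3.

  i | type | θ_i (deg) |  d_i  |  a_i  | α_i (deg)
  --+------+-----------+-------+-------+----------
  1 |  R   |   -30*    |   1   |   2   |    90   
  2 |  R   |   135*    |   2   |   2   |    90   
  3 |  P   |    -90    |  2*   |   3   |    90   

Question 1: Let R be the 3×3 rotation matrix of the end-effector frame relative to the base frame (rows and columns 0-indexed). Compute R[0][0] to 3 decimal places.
End-effector x-axis (col 0 of R) = (0.5000,0.8660,0.0000)
R[0][0] = 0.5000

0.500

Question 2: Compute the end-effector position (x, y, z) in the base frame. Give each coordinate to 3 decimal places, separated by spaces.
2.232 -0.134 3.828

after link 1: o_1 = (1.7321, -1.0000, 1.0000)
after link 2: o_2 = (-0.4927, -2.0249, 2.4142)
after link 3: o_3 = (2.2321, -0.1340, 3.8284)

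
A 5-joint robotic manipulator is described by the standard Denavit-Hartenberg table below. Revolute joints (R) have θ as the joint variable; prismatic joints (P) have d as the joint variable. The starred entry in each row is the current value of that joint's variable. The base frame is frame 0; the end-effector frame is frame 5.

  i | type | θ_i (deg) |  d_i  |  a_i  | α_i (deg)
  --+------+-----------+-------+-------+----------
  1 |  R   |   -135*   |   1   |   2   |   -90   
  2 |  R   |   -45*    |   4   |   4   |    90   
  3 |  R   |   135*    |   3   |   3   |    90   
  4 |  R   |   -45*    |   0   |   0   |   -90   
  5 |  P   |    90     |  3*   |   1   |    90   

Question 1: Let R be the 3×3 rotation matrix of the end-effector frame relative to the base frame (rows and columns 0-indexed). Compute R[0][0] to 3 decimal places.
End-effector x-axis (col 0 of R) = (-0.1464,0.8536,-0.5000)
R[0][0] = -0.1464

-0.146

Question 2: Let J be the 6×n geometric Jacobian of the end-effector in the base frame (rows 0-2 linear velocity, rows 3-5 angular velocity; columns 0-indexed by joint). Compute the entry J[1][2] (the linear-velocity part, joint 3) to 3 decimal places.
4.518

axis z_2 = (0.5000,0.5000,0.7071); lever o_n−o_2 = (6.7855,2.6642,0.5607)
cross product → J_v[:, 2] = (-1.6036,4.5178,-2.0607)
J_ω[:, 2] = z_2
entry J[1][2] = 4.5178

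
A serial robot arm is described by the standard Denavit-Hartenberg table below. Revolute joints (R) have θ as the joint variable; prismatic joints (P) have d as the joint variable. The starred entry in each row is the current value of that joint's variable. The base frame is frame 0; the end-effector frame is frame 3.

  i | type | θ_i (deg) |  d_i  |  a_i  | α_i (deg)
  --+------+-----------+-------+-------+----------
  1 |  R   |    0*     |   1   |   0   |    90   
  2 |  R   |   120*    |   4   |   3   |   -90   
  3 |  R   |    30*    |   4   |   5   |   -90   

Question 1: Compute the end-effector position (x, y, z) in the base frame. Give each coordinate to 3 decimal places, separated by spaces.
-7.129 -1.500 5.348

after link 1: o_1 = (0.0000, 0.0000, 1.0000)
after link 2: o_2 = (-1.5000, -4.0000, 3.5981)
after link 3: o_3 = (-7.1292, -1.5000, 5.3481)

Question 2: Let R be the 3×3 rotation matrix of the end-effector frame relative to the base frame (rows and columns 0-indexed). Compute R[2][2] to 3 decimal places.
-0.433

End-effector z-axis (col 2 of R) = (0.2500,0.8660,-0.4330)
R[2][2] = -0.4330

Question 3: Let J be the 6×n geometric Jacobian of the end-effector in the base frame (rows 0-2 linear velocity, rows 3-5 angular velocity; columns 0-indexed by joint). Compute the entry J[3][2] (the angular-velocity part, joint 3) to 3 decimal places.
-0.866

axis z_2 = (-0.8660,-0.0000,-0.5000); lever o_n−o_2 = (-5.6292,2.5000,1.7500)
cross product → J_v[:, 2] = (1.2500,4.3301,-2.1651)
J_ω[:, 2] = z_2
entry J[3][2] = -0.8660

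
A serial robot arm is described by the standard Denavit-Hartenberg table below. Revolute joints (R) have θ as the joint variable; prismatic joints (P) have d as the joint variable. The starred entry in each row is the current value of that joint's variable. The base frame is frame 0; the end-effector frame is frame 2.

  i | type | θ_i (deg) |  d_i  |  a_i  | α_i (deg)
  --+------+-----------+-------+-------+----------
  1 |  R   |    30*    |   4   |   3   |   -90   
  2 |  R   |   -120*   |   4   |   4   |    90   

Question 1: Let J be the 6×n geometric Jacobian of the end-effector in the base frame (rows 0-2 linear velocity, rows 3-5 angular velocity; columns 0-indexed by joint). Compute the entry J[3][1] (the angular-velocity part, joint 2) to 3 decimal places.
-0.500

axis z_1 = (-0.5000,0.8660,0.0000); lever o_n−o_1 = (-3.7321,2.4641,3.4641)
cross product → J_v[:, 1] = (3.0000,1.7321,2.0000)
J_ω[:, 1] = z_1
entry J[3][1] = -0.5000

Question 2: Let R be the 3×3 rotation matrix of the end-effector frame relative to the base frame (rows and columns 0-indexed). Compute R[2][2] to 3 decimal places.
End-effector z-axis (col 2 of R) = (-0.7500,-0.4330,-0.5000)
R[2][2] = -0.5000

-0.500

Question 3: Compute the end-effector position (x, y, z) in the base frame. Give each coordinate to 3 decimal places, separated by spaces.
after link 1: o_1 = (2.5981, 1.5000, 4.0000)
after link 2: o_2 = (-1.1340, 3.9641, 7.4641)

-1.134 3.964 7.464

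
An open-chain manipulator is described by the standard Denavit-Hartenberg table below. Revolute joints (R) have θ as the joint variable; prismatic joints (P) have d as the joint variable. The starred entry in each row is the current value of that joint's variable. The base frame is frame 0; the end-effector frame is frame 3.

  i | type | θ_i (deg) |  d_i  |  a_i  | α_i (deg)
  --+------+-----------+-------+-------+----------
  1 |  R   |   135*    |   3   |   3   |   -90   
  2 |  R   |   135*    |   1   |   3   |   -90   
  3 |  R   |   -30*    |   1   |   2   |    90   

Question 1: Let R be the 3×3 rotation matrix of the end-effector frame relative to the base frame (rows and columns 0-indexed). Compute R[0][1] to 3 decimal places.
End-effector y-axis (col 1 of R) = (0.5000,-0.5000,0.7071)
R[0][1] = 0.5000

0.500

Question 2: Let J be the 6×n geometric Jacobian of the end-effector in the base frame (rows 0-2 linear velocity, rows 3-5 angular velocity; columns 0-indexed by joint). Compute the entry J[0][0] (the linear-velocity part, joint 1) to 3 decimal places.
2.159

axis z_0 = ẑ; lever o_n−o_0 = (-0.6695,-2.1589,0.3610)
cross product → J_v[:, 0] = (2.1589,-0.6695,0.0000)
J_ω[:, 0] = z_0
entry J[0][0] = 2.1589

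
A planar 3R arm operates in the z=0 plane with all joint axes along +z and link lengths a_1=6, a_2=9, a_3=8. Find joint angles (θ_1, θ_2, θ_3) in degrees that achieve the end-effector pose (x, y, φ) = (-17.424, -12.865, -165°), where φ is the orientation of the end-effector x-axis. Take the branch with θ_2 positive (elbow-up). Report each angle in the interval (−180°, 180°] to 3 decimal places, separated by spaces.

wrist centre = target − a_3·(cos φ, sin φ) = (-9.6966, -10.7944)
cos θ_2 = (210.5440−6²−9²)/(2·6·9) = 0.8661; θ_2 = 29.9859° (elbow-up)
β = atan2(-10.7944,-9.6966) = -131.9332°; ψ = atan2(4.4981,13.7953) = 18.0590°
θ_1 = β − ψ = -149.9922°
θ_3 = φ − θ_1 − θ_2 = -44.9937° (wrapped to (-180°,180°])

-149.992 29.986 -44.994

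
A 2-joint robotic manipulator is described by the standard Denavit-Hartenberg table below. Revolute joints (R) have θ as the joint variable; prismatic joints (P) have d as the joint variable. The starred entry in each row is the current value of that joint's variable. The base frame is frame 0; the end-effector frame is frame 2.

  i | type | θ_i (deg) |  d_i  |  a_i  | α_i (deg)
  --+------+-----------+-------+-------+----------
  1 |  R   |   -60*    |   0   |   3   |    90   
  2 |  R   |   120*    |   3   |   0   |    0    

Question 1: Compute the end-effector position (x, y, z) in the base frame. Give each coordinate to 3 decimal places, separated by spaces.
-1.098 -4.098 0.000

after link 1: o_1 = (1.5000, -2.5981, 0.0000)
after link 2: o_2 = (-1.0981, -4.0981, 0.0000)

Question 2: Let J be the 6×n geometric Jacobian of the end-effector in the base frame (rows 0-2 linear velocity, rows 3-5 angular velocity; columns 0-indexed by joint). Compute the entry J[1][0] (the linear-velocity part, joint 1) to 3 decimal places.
-1.098

axis z_0 = ẑ; lever o_n−o_0 = (-1.0981,-4.0981,0.0000)
cross product → J_v[:, 0] = (4.0981,-1.0981,0.0000)
J_ω[:, 0] = z_0
entry J[1][0] = -1.0981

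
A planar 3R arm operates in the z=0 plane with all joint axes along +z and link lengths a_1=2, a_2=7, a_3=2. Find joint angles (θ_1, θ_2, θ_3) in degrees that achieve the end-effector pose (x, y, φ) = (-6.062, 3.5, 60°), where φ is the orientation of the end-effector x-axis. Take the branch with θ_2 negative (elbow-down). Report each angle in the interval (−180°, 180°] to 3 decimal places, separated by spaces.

wrist centre = target − a_3·(cos φ, sin φ) = (-7.0620, 1.7679)
cos θ_2 = (52.9975−2²−7²)/(2·2·7) = -0.0001; θ_2 = -90.0051° (elbow-down)
β = atan2(1.7679,-7.0620) = 165.9451°; ψ = atan2(-7.0000,1.9994) = -74.0594°
θ_1 = β − ψ = 240.0044°
θ_3 = φ − θ_1 − θ_2 = -89.9993° (wrapped to (-180°,180°])

-119.996 -90.005 -89.999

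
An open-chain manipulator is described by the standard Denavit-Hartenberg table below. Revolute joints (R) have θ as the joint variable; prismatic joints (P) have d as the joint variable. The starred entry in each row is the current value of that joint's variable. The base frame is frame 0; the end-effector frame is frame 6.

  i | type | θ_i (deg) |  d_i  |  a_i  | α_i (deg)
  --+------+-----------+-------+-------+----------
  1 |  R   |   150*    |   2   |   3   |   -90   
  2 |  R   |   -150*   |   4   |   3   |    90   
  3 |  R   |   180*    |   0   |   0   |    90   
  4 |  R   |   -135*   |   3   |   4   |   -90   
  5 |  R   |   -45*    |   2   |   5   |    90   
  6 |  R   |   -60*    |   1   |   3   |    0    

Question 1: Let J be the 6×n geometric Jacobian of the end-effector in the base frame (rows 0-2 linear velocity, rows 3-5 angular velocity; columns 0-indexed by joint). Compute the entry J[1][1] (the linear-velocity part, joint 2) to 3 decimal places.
axis z_1 = (-0.5000,-0.8660,0.0000); lever o_n−o_1 = (-1.6331,-13.2638,8.9655)
cross product → J_v[:, 1] = (-7.7643,4.4827,5.2176)
J_ω[:, 1] = z_1
entry J[1][1] = 4.4827

4.483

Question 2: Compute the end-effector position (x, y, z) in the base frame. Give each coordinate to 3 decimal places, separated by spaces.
after link 1: o_1 = (-2.5981, 1.5000, 2.0000)
after link 2: o_2 = (-2.3481, -3.2631, 3.5000)
after link 3: o_3 = (-2.3481, -3.2631, 3.5000)
after link 4: o_4 = (-2.9515, -6.3789, 7.3637)
after link 5: o_5 = (-5.5998, -8.9323, 11.2964)
after link 6: o_6 = (-4.2311, -11.7638, 10.9655)

-4.231 -11.764 10.965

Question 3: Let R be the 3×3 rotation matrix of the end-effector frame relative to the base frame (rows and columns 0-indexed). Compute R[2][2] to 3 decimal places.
End-effector z-axis (col 2 of R) = (-0.5120,-0.5209,-0.6830)
R[2][2] = -0.6830

-0.683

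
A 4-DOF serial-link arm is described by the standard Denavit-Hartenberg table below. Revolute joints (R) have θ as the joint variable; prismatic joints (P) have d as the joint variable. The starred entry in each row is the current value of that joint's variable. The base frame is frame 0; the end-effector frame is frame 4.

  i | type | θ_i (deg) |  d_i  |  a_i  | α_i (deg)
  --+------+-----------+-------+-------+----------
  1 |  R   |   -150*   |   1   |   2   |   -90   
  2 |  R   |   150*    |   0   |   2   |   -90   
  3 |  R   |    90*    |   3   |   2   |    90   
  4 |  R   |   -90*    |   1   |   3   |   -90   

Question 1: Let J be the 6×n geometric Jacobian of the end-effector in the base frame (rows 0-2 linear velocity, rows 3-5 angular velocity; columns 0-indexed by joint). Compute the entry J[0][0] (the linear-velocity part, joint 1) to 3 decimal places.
axis z_0 = ẑ; lever o_n−o_0 = (-0.4821,2.0311,-0.5000)
cross product → J_v[:, 0] = (-2.0311,-0.4821,0.0000)
J_ω[:, 0] = z_0
entry J[0][0] = -2.0311

-2.031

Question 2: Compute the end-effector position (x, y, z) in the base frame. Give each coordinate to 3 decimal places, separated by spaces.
after link 1: o_1 = (-1.7321, -1.0000, 1.0000)
after link 2: o_2 = (-0.2321, -0.1340, 0.0000)
after link 3: o_3 = (0.0670, 2.3481, 2.5981)
after link 4: o_4 = (-0.4821, 2.0311, -0.5000)

-0.482 2.031 -0.500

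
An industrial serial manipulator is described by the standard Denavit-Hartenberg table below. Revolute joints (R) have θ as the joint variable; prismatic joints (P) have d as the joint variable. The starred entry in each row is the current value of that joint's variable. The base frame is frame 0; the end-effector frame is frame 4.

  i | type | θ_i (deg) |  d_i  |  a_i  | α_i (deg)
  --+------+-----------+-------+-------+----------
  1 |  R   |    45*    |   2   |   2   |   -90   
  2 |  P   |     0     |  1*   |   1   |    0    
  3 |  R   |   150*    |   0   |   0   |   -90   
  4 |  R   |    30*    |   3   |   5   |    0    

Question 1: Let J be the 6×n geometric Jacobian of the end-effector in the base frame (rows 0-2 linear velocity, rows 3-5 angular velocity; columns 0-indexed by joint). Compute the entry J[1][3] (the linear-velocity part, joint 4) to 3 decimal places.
-1.531

axis z_3 = (-0.3536,-0.3536,0.8660); lever o_n−o_3 = (-1.9445,-5.4801,0.4330)
cross product → J_v[:, 3] = (4.5928,-1.5309,1.2500)
J_ω[:, 3] = z_3
entry J[1][3] = -1.5309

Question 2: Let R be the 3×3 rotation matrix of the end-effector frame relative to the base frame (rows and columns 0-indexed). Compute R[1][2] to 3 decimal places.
End-effector z-axis (col 2 of R) = (-0.3536,-0.3536,0.8660)
R[1][2] = -0.3536

-0.354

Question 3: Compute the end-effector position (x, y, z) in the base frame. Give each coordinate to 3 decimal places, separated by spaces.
-0.530 -2.652 2.433

after link 1: o_1 = (1.4142, 1.4142, 2.0000)
after link 2: o_2 = (1.4142, 2.8284, 2.0000)
after link 3: o_3 = (1.4142, 2.8284, 2.0000)
after link 4: o_4 = (-0.5303, -2.6517, 2.4330)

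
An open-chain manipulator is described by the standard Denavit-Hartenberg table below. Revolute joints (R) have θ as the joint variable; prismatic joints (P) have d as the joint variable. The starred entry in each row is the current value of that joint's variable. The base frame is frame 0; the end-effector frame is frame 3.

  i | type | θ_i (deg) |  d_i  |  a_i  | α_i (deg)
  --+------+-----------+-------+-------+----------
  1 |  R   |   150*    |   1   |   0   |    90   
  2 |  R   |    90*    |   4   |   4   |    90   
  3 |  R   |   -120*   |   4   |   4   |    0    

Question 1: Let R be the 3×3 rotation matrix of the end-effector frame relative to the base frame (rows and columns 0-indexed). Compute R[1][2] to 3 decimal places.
0.500

End-effector z-axis (col 2 of R) = (-0.8660,0.5000,-0.0000)
R[1][2] = 0.5000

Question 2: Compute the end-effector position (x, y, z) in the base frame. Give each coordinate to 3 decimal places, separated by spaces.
-3.196 2.464 3.000

after link 1: o_1 = (0.0000, 0.0000, 1.0000)
after link 2: o_2 = (2.0000, 3.4641, 5.0000)
after link 3: o_3 = (-3.1962, 2.4641, 3.0000)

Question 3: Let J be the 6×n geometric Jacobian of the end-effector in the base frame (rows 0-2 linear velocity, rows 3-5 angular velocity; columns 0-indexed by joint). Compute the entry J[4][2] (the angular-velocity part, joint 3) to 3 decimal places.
0.500

axis z_2 = (-0.8660,0.5000,-0.0000); lever o_n−o_2 = (-5.1962,-1.0000,-2.0000)
cross product → J_v[:, 2] = (-1.0000,-1.7321,3.4641)
J_ω[:, 2] = z_2
entry J[4][2] = 0.5000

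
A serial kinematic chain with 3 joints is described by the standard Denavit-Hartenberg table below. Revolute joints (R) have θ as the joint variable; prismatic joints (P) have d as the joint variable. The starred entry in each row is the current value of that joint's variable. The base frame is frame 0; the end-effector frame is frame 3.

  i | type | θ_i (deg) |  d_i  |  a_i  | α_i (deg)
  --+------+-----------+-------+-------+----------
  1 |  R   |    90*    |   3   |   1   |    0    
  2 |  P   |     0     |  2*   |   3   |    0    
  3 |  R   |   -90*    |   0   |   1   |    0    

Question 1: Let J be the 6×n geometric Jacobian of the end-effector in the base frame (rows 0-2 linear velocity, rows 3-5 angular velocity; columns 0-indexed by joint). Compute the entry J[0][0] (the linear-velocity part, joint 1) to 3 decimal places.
axis z_0 = ẑ; lever o_n−o_0 = (1.0000,4.0000,5.0000)
cross product → J_v[:, 0] = (-4.0000,1.0000,0.0000)
J_ω[:, 0] = z_0
entry J[0][0] = -4.0000

-4.000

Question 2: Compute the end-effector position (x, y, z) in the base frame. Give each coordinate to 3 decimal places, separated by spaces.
1.000 4.000 5.000

after link 1: o_1 = (0.0000, 1.0000, 3.0000)
after link 2: o_2 = (0.0000, 4.0000, 5.0000)
after link 3: o_3 = (1.0000, 4.0000, 5.0000)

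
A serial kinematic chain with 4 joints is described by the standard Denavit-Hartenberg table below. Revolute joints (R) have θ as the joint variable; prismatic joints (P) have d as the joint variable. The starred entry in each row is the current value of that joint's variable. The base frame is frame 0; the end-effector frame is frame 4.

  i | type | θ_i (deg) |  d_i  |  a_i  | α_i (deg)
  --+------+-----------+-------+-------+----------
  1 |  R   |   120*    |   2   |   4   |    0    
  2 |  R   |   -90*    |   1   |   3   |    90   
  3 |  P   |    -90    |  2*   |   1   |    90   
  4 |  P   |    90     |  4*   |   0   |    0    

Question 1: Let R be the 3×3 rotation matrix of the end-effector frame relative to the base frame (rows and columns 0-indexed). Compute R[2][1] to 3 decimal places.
1.000

End-effector y-axis (col 1 of R) = (-0.0000,-0.0000,1.0000)
R[2][1] = 1.0000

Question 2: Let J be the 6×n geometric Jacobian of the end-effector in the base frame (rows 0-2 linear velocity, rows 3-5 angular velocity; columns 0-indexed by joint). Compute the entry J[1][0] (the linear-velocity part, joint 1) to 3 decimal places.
axis z_0 = ẑ; lever o_n−o_0 = (-1.8660,1.2321,2.0000)
cross product → J_v[:, 0] = (-1.2321,-1.8660,0.0000)
J_ω[:, 0] = z_0
entry J[1][0] = -1.8660

-1.866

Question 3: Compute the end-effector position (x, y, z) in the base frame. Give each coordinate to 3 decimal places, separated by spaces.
-1.866 1.232 2.000

after link 1: o_1 = (-2.0000, 3.4641, 2.0000)
after link 2: o_2 = (0.5981, 4.9641, 3.0000)
after link 3: o_3 = (1.5981, 3.2321, 2.0000)
after link 4: o_4 = (-1.8660, 1.2321, 2.0000)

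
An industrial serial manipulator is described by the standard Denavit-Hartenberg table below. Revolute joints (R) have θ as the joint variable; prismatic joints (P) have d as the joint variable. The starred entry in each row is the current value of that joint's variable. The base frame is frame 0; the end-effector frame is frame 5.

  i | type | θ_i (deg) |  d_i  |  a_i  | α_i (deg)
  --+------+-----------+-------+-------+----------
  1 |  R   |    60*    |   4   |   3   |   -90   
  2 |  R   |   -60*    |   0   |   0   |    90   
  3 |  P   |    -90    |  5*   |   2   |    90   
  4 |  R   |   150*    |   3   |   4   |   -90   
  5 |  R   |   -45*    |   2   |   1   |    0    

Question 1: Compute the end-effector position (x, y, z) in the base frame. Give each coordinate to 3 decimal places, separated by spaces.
after link 1: o_1 = (1.5000, 2.5981, 4.0000)
after link 2: o_2 = (1.5000, 2.5981, 4.0000)
after link 3: o_3 = (1.0670, -2.1519, 6.5000)
after link 4: o_4 = (-3.5490, -3.2189, 4.9019)
after link 5: o_5 = (-4.5253, -1.6850, 3.6003)

-4.525 -1.685 3.600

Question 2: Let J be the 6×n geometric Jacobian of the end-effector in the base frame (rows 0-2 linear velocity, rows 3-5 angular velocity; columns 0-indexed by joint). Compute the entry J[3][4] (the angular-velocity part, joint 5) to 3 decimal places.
axis z_4 = (-0.0580,0.8995,-0.4330); lever o_n−o_4 = (-0.9762,1.5339,-1.3016)
cross product → J_v[:, 4] = (-0.5066,0.3472,0.7891)
J_ω[:, 4] = z_4
entry J[3][4] = -0.0580

-0.058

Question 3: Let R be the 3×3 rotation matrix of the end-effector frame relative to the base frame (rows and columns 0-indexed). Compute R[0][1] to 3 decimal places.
-0.507

End-effector y-axis (col 1 of R) = (-0.5066,0.3472,0.7891)
R[0][1] = -0.5066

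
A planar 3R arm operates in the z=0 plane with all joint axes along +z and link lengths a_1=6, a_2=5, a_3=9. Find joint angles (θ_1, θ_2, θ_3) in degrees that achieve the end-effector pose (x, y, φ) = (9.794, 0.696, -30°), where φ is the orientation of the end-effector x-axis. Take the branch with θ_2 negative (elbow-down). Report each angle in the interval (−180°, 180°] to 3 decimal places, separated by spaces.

120.003 -120.003 -30.000

wrist centre = target − a_3·(cos φ, sin φ) = (1.9998, 5.1960)
cos θ_2 = (30.9975−6²−5²)/(2·6·5) = -0.5000; θ_2 = -120.0028° (elbow-down)
β = atan2(5.1960,1.9998) = 68.9499°; ψ = atan2(-4.3300,3.4998) = -51.0526°
θ_1 = β − ψ = 120.0025°
θ_3 = φ − θ_1 − θ_2 = -29.9998° (wrapped to (-180°,180°])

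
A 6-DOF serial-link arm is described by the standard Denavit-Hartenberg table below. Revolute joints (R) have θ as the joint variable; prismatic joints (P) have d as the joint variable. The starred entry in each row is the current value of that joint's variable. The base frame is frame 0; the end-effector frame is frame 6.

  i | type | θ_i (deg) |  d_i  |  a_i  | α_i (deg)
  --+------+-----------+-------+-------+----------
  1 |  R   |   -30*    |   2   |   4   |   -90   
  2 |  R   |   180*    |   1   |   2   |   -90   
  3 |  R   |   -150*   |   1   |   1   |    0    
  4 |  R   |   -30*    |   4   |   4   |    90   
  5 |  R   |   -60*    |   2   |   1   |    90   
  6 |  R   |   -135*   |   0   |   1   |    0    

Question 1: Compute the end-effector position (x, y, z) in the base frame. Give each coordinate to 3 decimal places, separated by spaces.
6.177 -3.327 6.746

after link 1: o_1 = (3.4641, -2.0000, 2.0000)
after link 2: o_2 = (2.2321, -0.1340, 2.0000)
after link 3: o_3 = (3.2321, -0.1340, 3.0000)
after link 4: o_4 = (6.6962, -2.1340, 7.0000)
after link 5: o_5 = (6.1292, -4.1160, 6.1340)
after link 6: o_6 = (6.1765, -3.3269, 6.7463)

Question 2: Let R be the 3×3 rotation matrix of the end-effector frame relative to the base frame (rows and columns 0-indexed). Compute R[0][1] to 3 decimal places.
End-effector y-axis (col 1 of R) = (0.6597,0.4356,-0.6124)
R[0][1] = 0.6597

0.660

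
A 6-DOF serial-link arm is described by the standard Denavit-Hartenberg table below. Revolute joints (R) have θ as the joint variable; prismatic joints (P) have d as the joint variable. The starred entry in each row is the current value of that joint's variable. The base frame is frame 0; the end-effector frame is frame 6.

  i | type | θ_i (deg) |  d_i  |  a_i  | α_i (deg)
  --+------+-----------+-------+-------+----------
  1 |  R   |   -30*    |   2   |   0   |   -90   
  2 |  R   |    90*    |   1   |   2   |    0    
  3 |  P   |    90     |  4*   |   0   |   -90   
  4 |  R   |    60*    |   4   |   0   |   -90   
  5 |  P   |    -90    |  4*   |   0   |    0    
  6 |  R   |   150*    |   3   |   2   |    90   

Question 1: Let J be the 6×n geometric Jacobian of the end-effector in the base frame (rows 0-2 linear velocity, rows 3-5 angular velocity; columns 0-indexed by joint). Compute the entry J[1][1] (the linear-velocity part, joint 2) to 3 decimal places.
-0.134

axis z_1 = (0.5000,0.8660,0.0000); lever o_n−o_1 = (5.1340,-2.2321,0.2679)
cross product → J_v[:, 1] = (0.2321,-0.1340,-5.5622)
J_ω[:, 1] = z_1
entry J[1][1] = -0.1340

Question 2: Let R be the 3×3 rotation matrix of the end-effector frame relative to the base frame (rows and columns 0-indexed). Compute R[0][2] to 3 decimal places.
End-effector z-axis (col 2 of R) = (-0.7500,-0.4330,0.5000)
R[0][2] = -0.7500

-0.750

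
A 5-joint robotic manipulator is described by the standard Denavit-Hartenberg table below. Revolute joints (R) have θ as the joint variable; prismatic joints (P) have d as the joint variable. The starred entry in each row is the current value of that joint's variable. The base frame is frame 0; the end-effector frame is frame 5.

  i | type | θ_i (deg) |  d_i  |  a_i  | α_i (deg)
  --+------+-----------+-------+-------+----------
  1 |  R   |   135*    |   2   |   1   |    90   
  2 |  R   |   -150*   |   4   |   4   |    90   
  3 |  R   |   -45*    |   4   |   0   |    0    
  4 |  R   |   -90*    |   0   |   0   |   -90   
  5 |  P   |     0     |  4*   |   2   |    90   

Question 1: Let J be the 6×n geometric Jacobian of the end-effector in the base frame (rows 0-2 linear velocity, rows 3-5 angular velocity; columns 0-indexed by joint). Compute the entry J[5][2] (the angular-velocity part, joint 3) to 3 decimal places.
axis z_2 = (0.3536,-0.3536,0.8660); lever o_n−o_2 = (-0.7198,-5.2802,2.7570)
cross product → J_v[:, 2] = (3.5981,-1.5981,-2.1213)
J_ω[:, 2] = z_2
entry J[5][2] = 0.8660

0.866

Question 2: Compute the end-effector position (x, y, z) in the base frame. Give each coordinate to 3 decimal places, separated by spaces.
3.851 -4.194 2.757

after link 1: o_1 = (-0.7071, 0.7071, 2.0000)
after link 2: o_2 = (4.5708, 1.0860, 0.0000)
after link 3: o_3 = (5.9850, -0.3282, 3.4641)
after link 4: o_4 = (5.9850, -0.3282, 3.4641)
after link 5: o_5 = (3.8510, -4.1942, 2.7570)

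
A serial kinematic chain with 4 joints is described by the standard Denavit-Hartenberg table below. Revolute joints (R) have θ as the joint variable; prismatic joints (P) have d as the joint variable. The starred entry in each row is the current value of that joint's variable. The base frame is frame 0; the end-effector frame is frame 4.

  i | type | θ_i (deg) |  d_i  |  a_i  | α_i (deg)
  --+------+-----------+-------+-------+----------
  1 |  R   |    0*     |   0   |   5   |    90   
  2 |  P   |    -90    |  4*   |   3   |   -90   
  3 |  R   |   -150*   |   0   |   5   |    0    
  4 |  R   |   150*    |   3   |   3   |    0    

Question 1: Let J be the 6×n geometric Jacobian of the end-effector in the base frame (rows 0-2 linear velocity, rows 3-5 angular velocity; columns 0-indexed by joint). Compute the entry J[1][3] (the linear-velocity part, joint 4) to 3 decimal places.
axis z_3 = (1.0000,-0.0000,0.0000); lever o_n−o_3 = (3.0000,0.0000,-3.0000)
cross product → J_v[:, 3] = (0.0000,3.0000,0.0000)
J_ω[:, 3] = z_3
entry J[1][3] = 3.0000

3.000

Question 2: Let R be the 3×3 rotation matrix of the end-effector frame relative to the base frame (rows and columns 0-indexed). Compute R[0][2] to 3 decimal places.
End-effector z-axis (col 2 of R) = (1.0000,-0.0000,0.0000)
R[0][2] = 1.0000

1.000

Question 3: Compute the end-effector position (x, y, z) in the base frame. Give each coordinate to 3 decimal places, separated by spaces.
8.000 -6.500 -1.670

after link 1: o_1 = (5.0000, 0.0000, 0.0000)
after link 2: o_2 = (5.0000, -4.0000, -3.0000)
after link 3: o_3 = (5.0000, -6.5000, 1.3301)
after link 4: o_4 = (8.0000, -6.5000, -1.6699)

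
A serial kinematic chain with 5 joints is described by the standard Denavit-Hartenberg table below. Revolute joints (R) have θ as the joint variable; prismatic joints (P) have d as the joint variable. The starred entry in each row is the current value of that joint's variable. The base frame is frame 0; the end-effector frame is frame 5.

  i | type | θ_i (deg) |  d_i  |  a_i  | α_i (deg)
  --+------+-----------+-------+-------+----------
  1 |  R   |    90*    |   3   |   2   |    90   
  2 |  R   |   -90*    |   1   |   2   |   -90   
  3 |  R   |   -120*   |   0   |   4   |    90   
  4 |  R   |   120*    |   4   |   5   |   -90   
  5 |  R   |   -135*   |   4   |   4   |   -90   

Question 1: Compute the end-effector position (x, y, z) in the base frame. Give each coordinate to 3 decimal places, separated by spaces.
-2.890 1.881 6.639

after link 1: o_1 = (0.0000, 2.0000, 3.0000)
after link 2: o_2 = (1.0000, 2.0000, 1.0000)
after link 3: o_3 = (4.4641, 2.0000, 3.0000)
after link 4: o_4 = (0.2990, 6.3301, 5.2141)
after link 5: o_5 = (-2.8904, 1.8806, 6.6386)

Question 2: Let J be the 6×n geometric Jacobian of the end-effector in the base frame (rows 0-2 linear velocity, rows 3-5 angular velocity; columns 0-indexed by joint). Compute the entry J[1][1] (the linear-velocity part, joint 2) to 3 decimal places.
axis z_1 = (1.0000,-0.0000,0.0000); lever o_n−o_1 = (-2.8904,-0.1194,3.6386)
cross product → J_v[:, 1] = (-0.0000,-3.6386,-0.1194)
J_ω[:, 1] = z_1
entry J[1][1] = -3.6386

-3.639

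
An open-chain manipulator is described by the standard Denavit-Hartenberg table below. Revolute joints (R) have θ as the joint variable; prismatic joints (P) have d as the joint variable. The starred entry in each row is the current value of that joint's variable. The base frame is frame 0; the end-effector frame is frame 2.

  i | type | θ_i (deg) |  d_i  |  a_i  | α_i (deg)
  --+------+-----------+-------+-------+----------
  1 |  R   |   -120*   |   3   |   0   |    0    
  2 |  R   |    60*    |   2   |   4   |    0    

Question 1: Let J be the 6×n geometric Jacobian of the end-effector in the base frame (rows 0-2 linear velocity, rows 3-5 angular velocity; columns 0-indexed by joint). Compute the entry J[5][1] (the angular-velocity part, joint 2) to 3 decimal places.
axis z_1 = (0.0000,0.0000,1.0000); lever o_n−o_1 = (2.0000,-3.4641,2.0000)
cross product → J_v[:, 1] = (3.4641,2.0000,-0.0000)
J_ω[:, 1] = z_1
entry J[5][1] = 1.0000

1.000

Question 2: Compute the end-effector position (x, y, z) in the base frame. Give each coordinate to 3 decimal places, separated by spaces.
after link 1: o_1 = (0.0000, 0.0000, 3.0000)
after link 2: o_2 = (2.0000, -3.4641, 5.0000)

2.000 -3.464 5.000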